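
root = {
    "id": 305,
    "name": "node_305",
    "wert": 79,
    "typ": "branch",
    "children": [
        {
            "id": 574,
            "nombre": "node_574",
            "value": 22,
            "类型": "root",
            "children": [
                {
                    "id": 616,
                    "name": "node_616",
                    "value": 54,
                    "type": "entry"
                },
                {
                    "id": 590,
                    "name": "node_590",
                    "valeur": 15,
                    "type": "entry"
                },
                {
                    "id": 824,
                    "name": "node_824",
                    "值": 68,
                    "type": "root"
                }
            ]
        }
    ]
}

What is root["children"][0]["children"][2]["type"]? "root"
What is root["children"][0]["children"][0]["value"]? 54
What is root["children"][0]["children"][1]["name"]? "node_590"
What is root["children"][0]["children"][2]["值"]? 68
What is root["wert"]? 79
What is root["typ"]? "branch"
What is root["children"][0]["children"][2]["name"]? "node_824"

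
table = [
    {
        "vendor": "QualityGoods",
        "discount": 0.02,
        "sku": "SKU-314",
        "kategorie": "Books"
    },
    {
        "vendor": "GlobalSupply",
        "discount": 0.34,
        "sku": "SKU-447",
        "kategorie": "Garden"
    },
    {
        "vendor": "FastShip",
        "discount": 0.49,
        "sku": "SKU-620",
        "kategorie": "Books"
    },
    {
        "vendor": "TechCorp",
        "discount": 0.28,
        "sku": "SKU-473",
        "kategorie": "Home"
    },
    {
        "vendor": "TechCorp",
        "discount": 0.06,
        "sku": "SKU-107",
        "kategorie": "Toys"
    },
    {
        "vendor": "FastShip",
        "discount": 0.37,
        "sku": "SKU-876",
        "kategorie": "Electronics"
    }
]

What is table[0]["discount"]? 0.02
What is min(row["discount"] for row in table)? 0.02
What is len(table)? 6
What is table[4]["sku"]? "SKU-107"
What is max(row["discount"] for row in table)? 0.49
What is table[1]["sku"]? "SKU-447"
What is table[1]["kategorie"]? "Garden"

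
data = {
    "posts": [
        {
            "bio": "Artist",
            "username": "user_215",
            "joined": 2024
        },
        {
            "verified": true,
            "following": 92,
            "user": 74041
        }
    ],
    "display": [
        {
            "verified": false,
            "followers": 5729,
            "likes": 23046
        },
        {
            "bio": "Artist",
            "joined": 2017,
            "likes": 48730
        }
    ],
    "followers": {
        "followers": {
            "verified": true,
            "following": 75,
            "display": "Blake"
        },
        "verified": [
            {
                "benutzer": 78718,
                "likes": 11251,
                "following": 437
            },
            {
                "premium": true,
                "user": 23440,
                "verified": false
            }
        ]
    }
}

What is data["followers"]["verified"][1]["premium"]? True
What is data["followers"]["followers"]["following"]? 75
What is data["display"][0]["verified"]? False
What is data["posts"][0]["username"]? "user_215"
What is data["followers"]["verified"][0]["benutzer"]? 78718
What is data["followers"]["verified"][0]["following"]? 437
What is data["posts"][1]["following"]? 92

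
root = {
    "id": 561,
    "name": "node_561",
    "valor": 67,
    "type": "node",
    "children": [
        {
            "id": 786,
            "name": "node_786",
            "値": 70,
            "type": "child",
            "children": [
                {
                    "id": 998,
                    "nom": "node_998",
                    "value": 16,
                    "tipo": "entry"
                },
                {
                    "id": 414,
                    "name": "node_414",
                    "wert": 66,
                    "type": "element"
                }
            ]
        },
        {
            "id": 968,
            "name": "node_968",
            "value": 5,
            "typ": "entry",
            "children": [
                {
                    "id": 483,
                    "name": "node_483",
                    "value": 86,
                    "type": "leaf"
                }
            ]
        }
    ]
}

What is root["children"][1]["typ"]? "entry"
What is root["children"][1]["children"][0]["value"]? 86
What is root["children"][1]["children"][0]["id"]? 483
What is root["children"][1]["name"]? "node_968"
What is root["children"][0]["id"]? 786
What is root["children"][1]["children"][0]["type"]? "leaf"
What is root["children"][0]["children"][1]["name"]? "node_414"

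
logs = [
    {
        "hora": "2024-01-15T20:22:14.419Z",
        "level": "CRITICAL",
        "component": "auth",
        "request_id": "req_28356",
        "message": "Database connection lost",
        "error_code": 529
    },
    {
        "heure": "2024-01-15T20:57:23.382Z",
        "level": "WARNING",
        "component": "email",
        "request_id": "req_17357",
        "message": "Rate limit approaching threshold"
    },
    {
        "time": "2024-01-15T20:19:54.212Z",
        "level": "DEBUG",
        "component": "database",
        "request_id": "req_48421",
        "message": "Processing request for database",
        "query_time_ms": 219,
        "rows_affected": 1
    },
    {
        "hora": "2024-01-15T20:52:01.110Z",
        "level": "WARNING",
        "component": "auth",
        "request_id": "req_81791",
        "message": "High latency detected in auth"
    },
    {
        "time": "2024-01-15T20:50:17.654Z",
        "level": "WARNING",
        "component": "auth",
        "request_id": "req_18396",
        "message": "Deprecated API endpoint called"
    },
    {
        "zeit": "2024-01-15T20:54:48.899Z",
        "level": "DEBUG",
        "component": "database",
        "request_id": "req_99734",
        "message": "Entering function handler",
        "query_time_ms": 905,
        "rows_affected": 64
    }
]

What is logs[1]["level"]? "WARNING"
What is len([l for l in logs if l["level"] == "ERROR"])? 0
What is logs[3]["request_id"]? "req_81791"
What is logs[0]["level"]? "CRITICAL"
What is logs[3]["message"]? "High latency detected in auth"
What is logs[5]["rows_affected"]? 64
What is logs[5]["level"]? "DEBUG"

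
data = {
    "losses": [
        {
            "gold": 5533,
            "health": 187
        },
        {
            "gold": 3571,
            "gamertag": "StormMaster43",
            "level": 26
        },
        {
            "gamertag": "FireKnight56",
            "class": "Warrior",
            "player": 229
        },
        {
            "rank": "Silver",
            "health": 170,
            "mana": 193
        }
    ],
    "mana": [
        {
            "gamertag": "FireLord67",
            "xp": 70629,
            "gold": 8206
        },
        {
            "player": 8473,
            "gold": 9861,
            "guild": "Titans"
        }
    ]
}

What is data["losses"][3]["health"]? 170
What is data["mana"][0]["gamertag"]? "FireLord67"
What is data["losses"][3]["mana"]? 193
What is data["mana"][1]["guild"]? "Titans"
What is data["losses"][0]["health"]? 187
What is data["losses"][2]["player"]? 229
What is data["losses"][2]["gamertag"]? "FireKnight56"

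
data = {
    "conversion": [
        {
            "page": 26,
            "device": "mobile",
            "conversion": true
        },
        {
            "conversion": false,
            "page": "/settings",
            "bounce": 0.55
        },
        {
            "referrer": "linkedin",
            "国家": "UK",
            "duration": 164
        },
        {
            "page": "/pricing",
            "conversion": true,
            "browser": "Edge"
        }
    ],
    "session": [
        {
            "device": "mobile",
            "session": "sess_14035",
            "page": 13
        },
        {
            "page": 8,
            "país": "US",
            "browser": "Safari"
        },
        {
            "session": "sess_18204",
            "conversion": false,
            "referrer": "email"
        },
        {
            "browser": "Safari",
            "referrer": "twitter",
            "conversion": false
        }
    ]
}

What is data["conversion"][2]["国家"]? "UK"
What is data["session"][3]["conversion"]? False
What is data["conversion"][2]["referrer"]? "linkedin"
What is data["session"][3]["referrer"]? "twitter"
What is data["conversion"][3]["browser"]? "Edge"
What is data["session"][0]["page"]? 13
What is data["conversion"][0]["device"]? "mobile"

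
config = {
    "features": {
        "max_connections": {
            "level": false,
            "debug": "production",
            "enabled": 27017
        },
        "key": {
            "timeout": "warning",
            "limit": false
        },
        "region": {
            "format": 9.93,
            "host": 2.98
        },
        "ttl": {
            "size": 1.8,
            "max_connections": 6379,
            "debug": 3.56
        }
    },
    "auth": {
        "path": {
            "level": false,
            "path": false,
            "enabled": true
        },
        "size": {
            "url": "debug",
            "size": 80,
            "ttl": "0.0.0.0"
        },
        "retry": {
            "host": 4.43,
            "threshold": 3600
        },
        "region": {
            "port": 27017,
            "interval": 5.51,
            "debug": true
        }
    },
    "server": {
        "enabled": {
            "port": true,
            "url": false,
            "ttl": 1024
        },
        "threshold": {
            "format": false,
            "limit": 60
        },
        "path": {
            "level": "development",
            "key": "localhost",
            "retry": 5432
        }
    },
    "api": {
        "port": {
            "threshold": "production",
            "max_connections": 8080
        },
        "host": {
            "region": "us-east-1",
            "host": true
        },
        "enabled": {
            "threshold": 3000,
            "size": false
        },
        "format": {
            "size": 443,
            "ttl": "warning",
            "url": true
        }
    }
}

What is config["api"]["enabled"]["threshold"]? 3000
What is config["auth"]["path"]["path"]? False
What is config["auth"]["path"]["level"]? False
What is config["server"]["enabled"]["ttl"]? 1024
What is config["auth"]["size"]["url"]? "debug"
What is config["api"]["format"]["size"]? 443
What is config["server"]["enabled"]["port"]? True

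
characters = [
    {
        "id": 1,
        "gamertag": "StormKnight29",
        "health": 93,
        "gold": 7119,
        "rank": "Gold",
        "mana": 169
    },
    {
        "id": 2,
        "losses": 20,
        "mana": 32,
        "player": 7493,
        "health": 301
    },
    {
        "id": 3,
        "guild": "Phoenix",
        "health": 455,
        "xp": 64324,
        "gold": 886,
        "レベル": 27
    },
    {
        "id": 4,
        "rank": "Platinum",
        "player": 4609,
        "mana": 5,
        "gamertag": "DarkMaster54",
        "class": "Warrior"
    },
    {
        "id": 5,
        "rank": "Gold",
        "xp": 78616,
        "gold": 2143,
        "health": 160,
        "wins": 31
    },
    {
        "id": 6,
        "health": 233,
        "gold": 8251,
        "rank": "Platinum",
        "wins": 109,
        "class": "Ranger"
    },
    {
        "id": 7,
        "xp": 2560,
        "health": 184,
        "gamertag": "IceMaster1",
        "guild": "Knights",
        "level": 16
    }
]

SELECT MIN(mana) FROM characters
5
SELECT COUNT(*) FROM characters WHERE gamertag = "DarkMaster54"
1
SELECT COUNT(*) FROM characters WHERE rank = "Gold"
2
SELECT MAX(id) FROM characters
7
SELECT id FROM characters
[1, 2, 3, 4, 5, 6, 7]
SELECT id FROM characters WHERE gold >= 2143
[1, 5, 6]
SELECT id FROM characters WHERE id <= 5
[1, 2, 3, 4, 5]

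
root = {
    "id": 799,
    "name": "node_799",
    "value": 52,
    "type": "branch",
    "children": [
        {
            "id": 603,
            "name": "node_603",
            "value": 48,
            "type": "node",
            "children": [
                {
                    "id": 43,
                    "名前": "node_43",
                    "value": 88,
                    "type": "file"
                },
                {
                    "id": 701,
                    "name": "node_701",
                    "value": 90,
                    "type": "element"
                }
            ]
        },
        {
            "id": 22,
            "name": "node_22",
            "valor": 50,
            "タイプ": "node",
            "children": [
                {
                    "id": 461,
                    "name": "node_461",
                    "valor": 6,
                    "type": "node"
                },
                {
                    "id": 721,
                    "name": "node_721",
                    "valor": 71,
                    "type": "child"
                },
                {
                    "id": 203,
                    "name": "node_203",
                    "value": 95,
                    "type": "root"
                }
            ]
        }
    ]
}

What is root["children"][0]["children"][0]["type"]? "file"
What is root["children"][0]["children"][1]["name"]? "node_701"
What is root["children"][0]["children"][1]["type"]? "element"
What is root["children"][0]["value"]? 48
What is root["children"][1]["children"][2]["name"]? "node_203"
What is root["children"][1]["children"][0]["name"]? "node_461"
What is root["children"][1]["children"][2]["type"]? "root"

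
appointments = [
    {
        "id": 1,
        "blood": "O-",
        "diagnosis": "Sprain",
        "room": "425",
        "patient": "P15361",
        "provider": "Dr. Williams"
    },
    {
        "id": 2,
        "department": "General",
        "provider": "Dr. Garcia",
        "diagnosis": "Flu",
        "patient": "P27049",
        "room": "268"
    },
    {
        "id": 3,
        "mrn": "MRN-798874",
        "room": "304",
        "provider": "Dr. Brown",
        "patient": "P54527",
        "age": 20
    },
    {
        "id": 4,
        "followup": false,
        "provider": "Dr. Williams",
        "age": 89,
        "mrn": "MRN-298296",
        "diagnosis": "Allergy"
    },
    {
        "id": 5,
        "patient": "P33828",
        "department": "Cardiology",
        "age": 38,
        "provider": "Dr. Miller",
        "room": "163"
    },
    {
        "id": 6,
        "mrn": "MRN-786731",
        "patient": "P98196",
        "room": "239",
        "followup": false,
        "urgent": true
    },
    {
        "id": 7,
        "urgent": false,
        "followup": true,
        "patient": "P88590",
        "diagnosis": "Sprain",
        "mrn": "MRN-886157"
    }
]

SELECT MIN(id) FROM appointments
1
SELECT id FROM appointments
[1, 2, 3, 4, 5, 6, 7]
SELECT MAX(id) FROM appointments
7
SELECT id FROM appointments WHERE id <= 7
[1, 2, 3, 4, 5, 6, 7]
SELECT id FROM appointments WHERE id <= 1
[1]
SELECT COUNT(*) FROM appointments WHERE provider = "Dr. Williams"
2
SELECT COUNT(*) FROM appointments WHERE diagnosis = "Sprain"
2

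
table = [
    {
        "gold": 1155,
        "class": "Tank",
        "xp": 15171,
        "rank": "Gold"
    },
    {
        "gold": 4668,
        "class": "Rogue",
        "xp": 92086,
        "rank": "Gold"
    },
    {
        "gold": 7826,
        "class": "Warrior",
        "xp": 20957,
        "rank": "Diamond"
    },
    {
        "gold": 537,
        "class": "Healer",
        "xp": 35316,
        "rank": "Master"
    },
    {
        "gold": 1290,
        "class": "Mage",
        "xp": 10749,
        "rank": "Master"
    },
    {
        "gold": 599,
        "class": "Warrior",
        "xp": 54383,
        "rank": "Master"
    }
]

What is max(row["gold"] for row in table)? 7826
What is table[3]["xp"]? 35316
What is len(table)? 6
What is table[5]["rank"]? "Master"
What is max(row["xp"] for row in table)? 92086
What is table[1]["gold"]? 4668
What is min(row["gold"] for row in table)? 537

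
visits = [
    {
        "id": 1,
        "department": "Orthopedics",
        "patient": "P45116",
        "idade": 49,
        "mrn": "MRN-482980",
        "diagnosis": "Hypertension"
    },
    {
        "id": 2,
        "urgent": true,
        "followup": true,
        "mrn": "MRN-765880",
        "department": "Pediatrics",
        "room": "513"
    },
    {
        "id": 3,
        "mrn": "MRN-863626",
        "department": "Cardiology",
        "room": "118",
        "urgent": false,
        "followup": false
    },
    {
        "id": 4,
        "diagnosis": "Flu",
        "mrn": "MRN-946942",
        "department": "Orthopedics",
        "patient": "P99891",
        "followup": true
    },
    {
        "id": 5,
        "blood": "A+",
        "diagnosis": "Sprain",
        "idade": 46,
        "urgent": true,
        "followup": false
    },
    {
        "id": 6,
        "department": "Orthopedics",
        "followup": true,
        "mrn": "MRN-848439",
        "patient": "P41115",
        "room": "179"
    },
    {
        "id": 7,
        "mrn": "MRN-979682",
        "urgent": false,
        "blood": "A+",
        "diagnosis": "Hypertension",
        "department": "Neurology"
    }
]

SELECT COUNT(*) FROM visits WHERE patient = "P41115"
1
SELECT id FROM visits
[1, 2, 3, 4, 5, 6, 7]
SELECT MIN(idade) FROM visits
46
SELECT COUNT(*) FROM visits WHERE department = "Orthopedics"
3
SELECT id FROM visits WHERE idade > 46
[1]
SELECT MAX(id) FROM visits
7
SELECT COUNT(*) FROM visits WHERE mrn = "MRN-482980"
1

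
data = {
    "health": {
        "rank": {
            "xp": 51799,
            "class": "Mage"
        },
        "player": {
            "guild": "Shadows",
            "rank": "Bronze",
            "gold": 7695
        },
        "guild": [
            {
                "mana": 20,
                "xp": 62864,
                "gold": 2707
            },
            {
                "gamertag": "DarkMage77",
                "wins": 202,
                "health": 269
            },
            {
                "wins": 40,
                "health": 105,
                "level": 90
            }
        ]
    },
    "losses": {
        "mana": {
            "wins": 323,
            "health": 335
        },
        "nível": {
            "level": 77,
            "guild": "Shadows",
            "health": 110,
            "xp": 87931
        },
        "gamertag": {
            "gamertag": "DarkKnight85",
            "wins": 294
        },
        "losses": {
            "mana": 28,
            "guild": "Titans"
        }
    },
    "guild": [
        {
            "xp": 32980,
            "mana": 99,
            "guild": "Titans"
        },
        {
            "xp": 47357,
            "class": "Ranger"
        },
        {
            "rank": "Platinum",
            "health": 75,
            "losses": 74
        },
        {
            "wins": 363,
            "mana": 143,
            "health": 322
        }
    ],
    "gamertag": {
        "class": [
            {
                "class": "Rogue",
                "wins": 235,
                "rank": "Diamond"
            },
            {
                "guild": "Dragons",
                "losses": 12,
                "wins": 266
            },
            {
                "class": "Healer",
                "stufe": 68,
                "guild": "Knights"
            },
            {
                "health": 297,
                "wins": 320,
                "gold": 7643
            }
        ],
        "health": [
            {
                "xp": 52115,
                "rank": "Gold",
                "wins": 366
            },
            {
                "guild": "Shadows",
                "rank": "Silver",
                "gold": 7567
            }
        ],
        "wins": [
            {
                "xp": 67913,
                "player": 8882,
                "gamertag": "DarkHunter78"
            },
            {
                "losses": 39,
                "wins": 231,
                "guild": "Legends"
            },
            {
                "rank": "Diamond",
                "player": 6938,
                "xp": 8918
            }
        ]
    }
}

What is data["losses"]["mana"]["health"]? 335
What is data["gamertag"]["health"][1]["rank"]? "Silver"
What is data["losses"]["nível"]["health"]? 110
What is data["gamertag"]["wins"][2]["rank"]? "Diamond"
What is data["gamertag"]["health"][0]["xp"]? 52115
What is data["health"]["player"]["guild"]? "Shadows"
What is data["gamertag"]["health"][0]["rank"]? "Gold"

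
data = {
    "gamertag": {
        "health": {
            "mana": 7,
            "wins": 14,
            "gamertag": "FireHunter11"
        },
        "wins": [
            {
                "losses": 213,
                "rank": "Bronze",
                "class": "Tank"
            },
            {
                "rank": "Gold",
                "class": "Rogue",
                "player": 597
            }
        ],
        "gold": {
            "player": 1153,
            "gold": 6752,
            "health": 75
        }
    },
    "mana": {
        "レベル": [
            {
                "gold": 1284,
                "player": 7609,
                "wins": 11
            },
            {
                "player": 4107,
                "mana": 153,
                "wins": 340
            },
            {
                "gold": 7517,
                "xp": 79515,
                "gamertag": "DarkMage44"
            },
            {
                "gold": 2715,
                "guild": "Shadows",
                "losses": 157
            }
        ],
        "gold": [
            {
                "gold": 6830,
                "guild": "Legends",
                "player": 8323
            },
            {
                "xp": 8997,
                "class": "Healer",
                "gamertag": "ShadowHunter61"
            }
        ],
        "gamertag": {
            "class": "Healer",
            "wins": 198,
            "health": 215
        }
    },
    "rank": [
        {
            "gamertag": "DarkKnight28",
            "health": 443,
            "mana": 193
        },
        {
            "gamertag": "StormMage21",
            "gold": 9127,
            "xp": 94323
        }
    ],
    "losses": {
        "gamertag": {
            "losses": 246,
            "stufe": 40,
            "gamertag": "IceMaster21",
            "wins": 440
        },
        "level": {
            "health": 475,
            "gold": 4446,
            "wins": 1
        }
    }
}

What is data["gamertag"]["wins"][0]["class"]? "Tank"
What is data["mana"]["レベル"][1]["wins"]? 340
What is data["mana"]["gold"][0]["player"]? 8323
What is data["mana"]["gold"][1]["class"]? "Healer"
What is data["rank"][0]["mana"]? 193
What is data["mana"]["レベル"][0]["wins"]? 11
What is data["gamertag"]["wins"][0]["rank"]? "Bronze"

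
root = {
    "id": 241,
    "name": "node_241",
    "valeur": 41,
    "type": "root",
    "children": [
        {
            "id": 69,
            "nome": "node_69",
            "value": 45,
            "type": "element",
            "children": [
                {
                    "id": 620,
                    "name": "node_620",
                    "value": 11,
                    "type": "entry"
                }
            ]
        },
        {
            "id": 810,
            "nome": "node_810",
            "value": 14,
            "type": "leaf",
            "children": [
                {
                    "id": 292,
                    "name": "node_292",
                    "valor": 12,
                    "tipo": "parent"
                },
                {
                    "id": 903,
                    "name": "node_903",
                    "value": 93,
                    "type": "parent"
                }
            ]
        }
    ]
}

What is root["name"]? "node_241"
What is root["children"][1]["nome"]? "node_810"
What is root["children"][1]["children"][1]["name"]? "node_903"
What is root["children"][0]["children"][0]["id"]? 620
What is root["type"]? "root"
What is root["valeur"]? 41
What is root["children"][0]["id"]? 69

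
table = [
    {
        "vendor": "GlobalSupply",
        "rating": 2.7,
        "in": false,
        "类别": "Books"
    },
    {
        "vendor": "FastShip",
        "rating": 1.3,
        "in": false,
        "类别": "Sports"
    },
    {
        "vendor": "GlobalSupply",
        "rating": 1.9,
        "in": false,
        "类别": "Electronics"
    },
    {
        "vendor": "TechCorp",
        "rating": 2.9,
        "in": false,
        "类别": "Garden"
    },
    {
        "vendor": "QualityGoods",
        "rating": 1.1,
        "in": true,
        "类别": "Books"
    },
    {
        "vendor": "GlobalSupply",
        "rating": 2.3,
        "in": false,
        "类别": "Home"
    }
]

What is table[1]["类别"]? "Sports"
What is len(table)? 6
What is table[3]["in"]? False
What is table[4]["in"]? True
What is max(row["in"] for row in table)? True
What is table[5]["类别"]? "Home"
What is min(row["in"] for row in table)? False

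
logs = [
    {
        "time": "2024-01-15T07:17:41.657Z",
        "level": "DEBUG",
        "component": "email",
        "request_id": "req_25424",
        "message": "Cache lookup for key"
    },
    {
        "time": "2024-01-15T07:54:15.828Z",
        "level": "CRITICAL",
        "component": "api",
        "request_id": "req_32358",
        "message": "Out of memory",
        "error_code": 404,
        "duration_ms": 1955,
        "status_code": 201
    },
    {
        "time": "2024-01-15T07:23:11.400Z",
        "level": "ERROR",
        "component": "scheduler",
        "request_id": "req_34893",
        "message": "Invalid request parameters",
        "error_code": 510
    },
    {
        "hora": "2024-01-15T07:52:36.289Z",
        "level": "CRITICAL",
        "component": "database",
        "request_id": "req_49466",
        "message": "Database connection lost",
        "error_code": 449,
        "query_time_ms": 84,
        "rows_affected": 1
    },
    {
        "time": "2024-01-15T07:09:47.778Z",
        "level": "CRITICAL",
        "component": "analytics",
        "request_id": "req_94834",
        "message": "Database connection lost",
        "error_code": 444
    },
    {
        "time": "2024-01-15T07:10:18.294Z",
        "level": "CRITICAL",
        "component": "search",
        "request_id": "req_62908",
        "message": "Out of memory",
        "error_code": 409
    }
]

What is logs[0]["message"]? "Cache lookup for key"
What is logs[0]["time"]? "2024-01-15T07:17:41.657Z"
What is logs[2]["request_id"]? "req_34893"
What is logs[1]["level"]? "CRITICAL"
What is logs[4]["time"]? "2024-01-15T07:09:47.778Z"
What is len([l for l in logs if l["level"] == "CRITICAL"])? 4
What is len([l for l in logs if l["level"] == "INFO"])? 0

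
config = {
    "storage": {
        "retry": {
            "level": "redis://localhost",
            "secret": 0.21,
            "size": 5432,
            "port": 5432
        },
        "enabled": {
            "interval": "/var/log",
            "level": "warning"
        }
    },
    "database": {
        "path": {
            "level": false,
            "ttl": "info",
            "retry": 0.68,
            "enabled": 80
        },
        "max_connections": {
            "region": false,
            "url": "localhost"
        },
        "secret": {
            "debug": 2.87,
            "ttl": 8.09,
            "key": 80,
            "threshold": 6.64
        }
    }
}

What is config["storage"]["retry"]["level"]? "redis://localhost"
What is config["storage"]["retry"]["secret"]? 0.21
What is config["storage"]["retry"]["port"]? 5432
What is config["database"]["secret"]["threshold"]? 6.64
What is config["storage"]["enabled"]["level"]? "warning"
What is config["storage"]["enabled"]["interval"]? "/var/log"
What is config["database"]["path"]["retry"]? 0.68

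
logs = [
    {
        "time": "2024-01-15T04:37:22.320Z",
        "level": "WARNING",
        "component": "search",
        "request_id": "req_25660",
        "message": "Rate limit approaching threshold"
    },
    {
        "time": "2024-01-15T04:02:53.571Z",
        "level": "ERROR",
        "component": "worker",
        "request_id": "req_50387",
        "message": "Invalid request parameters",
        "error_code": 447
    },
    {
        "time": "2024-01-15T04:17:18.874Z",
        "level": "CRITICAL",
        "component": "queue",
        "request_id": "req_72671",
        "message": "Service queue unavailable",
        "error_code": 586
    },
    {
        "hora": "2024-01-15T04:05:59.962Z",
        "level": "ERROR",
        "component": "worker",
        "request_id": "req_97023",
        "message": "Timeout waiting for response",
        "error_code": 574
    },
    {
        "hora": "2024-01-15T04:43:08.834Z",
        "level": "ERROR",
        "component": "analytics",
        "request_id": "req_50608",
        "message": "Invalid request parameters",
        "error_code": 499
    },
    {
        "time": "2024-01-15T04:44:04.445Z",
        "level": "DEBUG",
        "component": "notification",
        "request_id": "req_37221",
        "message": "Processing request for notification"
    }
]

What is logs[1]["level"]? "ERROR"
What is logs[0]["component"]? "search"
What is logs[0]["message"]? "Rate limit approaching threshold"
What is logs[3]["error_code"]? 574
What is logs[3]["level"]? "ERROR"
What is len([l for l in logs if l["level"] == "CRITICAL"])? 1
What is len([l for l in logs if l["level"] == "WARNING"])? 1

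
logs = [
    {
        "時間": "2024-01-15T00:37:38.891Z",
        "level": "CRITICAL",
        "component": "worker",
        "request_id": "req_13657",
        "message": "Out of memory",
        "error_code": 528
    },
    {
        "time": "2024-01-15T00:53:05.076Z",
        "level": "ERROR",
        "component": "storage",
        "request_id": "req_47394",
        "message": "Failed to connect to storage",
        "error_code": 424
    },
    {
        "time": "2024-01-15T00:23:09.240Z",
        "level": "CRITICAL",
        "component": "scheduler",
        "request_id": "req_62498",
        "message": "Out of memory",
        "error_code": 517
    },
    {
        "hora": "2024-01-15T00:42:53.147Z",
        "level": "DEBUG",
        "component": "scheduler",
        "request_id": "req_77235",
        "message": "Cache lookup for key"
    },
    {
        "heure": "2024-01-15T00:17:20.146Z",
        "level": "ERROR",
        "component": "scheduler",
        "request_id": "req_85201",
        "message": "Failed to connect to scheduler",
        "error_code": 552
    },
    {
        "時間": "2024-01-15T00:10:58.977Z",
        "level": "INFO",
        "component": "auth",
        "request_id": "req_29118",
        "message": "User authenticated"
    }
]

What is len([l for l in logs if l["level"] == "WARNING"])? 0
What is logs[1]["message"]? "Failed to connect to storage"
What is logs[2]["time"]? "2024-01-15T00:23:09.240Z"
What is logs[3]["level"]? "DEBUG"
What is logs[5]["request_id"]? "req_29118"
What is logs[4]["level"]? "ERROR"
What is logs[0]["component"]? "worker"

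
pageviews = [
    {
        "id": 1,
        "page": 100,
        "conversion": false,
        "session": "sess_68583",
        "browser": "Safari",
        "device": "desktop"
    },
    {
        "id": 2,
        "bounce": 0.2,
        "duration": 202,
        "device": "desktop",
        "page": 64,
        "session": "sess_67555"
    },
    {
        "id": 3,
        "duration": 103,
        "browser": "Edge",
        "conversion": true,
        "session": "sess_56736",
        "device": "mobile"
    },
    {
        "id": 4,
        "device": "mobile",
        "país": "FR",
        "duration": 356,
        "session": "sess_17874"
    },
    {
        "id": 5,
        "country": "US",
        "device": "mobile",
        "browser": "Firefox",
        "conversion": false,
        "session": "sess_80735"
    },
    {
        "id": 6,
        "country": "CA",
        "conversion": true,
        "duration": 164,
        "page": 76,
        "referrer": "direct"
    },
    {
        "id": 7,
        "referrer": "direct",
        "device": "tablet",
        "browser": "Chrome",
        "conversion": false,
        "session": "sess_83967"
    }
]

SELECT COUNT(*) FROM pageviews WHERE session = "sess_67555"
1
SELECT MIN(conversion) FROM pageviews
False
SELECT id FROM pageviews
[1, 2, 3, 4, 5, 6, 7]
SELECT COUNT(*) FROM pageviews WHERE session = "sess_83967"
1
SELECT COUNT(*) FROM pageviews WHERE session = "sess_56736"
1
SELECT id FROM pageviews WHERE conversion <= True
[1, 3, 5, 6, 7]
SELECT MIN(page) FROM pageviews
64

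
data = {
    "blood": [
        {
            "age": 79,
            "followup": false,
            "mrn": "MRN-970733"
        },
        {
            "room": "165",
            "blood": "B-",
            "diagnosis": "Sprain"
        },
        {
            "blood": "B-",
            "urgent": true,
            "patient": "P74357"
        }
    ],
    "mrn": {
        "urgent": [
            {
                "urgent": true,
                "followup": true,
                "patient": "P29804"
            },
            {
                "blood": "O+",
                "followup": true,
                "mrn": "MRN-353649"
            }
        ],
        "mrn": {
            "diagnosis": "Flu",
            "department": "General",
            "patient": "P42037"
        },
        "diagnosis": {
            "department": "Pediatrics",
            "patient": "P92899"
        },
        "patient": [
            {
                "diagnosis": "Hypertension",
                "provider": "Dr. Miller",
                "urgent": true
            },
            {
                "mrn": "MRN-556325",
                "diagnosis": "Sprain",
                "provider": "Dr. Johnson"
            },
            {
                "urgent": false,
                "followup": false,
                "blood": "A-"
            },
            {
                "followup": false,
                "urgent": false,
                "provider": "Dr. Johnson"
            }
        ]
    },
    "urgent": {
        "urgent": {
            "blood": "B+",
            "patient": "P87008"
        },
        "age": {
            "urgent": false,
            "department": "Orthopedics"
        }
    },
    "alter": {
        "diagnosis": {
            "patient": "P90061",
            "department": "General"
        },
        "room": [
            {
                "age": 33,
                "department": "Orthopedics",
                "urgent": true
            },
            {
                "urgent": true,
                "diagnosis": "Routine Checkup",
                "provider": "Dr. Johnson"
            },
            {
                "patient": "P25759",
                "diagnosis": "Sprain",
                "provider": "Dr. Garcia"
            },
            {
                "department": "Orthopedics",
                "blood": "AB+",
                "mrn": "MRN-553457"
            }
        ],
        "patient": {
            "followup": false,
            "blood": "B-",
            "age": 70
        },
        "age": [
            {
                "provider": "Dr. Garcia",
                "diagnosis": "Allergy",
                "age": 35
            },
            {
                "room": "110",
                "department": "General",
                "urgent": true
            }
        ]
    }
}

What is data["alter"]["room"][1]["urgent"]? True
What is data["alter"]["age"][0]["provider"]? "Dr. Garcia"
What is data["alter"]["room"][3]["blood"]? "AB+"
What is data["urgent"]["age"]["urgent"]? False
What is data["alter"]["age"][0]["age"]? 35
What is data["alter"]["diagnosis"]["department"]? "General"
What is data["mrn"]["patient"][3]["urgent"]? False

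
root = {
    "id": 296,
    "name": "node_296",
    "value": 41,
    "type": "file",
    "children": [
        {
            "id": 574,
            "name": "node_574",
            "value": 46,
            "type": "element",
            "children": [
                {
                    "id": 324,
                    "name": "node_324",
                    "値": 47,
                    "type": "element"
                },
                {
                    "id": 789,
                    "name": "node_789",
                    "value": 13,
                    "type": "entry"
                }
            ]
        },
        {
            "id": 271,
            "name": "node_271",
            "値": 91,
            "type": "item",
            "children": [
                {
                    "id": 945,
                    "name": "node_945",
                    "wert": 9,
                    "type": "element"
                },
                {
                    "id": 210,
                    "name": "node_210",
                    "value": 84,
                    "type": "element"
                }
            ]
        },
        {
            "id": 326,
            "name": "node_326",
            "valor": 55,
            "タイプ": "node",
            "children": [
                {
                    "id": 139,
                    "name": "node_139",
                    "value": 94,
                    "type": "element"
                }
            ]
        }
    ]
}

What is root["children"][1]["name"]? "node_271"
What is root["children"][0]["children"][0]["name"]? "node_324"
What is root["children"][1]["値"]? 91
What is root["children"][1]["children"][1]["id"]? 210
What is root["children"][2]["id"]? 326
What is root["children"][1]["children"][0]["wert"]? 9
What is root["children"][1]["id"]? 271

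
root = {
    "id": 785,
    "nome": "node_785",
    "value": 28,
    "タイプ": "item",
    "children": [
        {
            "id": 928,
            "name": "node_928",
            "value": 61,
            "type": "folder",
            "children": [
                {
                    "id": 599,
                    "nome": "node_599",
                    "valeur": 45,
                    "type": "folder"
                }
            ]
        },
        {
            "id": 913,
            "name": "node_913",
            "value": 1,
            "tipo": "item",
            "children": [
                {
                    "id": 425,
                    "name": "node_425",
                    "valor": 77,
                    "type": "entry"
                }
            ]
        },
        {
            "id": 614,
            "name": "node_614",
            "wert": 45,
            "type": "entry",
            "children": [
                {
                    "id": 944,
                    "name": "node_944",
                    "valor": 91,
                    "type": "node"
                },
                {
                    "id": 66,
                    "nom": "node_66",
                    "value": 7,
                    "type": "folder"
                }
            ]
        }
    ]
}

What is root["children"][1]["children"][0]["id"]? 425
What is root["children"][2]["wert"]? 45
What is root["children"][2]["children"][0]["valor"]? 91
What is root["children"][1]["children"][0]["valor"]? 77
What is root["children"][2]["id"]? 614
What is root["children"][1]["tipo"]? "item"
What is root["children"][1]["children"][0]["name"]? "node_425"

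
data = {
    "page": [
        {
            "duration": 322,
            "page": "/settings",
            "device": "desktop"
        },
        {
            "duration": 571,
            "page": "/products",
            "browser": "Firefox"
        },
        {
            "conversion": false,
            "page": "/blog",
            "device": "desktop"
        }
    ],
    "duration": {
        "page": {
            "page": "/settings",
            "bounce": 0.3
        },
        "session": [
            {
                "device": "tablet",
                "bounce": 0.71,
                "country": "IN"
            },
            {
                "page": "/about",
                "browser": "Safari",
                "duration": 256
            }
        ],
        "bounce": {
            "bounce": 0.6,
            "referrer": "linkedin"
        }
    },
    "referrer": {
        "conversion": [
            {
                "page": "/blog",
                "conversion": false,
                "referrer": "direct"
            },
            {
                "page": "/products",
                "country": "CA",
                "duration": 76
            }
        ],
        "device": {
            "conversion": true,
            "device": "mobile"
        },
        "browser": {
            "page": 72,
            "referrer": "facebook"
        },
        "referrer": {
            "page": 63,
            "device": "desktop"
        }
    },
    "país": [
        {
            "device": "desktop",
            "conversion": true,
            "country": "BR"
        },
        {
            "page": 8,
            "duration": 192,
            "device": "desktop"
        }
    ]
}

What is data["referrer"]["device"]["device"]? "mobile"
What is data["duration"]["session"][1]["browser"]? "Safari"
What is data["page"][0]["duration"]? 322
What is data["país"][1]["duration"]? 192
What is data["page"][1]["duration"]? 571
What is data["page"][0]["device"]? "desktop"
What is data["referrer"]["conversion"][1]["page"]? "/products"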